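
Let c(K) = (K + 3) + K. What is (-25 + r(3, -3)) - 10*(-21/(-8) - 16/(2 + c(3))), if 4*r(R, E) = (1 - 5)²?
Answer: -1439/44 ≈ -32.705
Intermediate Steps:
c(K) = 3 + 2*K (c(K) = (3 + K) + K = 3 + 2*K)
r(R, E) = 4 (r(R, E) = (1 - 5)²/4 = (¼)*(-4)² = (¼)*16 = 4)
(-25 + r(3, -3)) - 10*(-21/(-8) - 16/(2 + c(3))) = (-25 + 4) - 10*(-21/(-8) - 16/(2 + (3 + 2*3))) = -21 - 10*(-21*(-⅛) - 16/(2 + (3 + 6))) = -21 - 10*(21/8 - 16/(2 + 9)) = -21 - 10*(21/8 - 16/(1*11)) = -21 - 10*(21/8 - 16/11) = -21 - 10*103/88 = -21 - 515/44 = -1439/44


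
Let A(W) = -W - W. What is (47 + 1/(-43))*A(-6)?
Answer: 24240/43 ≈ 563.72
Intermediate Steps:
A(W) = -2*W
(47 + 1/(-43))*A(-6) = (47 + 1/(-43))*(-2*(-6)) = (47 - 1/43)*12 = (2020/43)*12 = 24240/43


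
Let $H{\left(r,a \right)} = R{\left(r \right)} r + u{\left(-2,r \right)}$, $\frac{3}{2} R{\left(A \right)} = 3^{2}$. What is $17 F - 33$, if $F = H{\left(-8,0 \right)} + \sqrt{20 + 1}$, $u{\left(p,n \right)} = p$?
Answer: $-883 + 17 \sqrt{21} \approx -805.1$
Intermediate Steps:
$R{\left(A \right)} = 6$ ($R{\left(A \right)} = \frac{2 \cdot 3^{2}}{3} = \frac{2}{3} \cdot 9 = 6$)
$H{\left(r,a \right)} = -2 + 6 r$ ($H{\left(r,a \right)} = 6 r - 2 = -2 + 6 r$)
$F = -50 + \sqrt{21}$ ($F = \left(-2 + 6 \left(-8\right)\right) + \sqrt{20 + 1} = \left(-2 - 48\right) + \sqrt{21} = -50 + \sqrt{21} \approx -45.417$)
$17 F - 33 = 17 \left(-50 + \sqrt{21}\right) - 33 = \left(-850 + 17 \sqrt{21}\right) - 33 = -883 + 17 \sqrt{21}$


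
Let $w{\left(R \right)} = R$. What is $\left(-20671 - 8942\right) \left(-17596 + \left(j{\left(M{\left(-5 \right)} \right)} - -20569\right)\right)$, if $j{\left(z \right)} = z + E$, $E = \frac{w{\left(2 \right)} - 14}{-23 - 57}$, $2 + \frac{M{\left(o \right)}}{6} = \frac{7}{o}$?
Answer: $- \frac{349759143}{4} \approx -8.744 \cdot 10^{7}$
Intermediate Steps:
$M{\left(o \right)} = -12 + \frac{42}{o}$ ($M{\left(o \right)} = -12 + 6 \frac{7}{o} = -12 + \frac{42}{o}$)
$E = \frac{3}{20}$ ($E = \frac{2 - 14}{-23 - 57} = - \frac{12}{-80} = \left(-12\right) \left(- \frac{1}{80}\right) = \frac{3}{20} \approx 0.15$)
$j{\left(z \right)} = \frac{3}{20} + z$ ($j{\left(z \right)} = z + \frac{3}{20} = \frac{3}{20} + z$)
$\left(-20671 - 8942\right) \left(-17596 + \left(j{\left(M{\left(-5 \right)} \right)} - -20569\right)\right) = \left(-20671 - 8942\right) \left(-17596 + \left(\left(\frac{3}{20} - \left(12 - \frac{42}{-5}\right)\right) - -20569\right)\right) = - 29613 \left(-17596 + \left(\left(\frac{3}{20} + \left(-12 + 42 \left(- \frac{1}{5}\right)\right)\right) + 20569\right)\right) = - 29613 \left(-17596 + \left(\left(\frac{3}{20} - \frac{102}{5}\right) + 20569\right)\right) = - 29613 \left(-17596 + \left(- \frac{81}{4} + 20569\right)\right) = - 29613 \left(-17596 + \frac{82195}{4}\right) = \left(-29613\right) \frac{11811}{4} = - \frac{349759143}{4}$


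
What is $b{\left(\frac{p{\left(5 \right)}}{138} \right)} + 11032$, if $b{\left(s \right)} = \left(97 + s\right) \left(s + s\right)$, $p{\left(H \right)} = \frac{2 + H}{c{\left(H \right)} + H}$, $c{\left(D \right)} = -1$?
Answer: $\frac{1681122121}{152352} \approx 11034.0$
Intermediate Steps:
$p{\left(H \right)} = \frac{2 + H}{-1 + H}$
$b{\left(s \right)} = 2 s \left(97 + s\right)$ ($b{\left(s \right)} = \left(97 + s\right) 2 s = 2 s \left(97 + s\right)$)
$b{\left(\frac{p{\left(5 \right)}}{138} \right)} + 11032 = 2 \frac{\frac{1}{-1 + 5} \left(2 + 5\right)}{138} \left(97 + \frac{\frac{1}{-1 + 5} \left(2 + 5\right)}{138}\right) + 11032 = 2 \cdot \frac{1}{4} \cdot 7 \cdot \frac{1}{138} \left(97 + \frac{1}{4} \cdot 7 \cdot \frac{1}{138}\right) + 11032 = 2 \cdot \frac{7}{4} \cdot \frac{1}{138} \left(97 + \frac{7}{4} \cdot \frac{1}{138}\right) + 11032 = 2 \cdot \frac{7}{552} \left(97 + \frac{7}{552}\right) + 11032 = 2 \cdot \frac{7}{552} \cdot \frac{53551}{552} + 11032 = \frac{374857}{152352} + 11032 = \frac{1681122121}{152352}$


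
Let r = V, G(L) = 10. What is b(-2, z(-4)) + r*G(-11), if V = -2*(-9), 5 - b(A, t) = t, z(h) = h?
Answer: 189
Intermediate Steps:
b(A, t) = 5 - t
V = 18
r = 18
b(-2, z(-4)) + r*G(-11) = (5 - 1*(-4)) + 18*10 = (5 + 4) + 180 = 9 + 180 = 189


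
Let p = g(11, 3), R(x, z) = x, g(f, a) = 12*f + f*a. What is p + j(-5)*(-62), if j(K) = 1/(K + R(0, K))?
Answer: 887/5 ≈ 177.40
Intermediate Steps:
g(f, a) = 12*f + a*f
p = 165 (p = 11*(12 + 3) = 11*15 = 165)
j(K) = 1/K (j(K) = 1/(K + 0) = 1/K)
p + j(-5)*(-62) = 165 - 62/(-5) = 165 - 1/5*(-62) = 165 + 62/5 = 887/5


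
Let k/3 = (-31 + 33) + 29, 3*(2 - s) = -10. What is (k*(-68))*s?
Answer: -33728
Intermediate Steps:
s = 16/3 (s = 2 - 1/3*(-10) = 2 + 10/3 = 16/3 ≈ 5.3333)
k = 93 (k = 3*((-31 + 33) + 29) = 3*(2 + 29) = 3*31 = 93)
(k*(-68))*s = (93*(-68))*(16/3) = -6324*16/3 = -33728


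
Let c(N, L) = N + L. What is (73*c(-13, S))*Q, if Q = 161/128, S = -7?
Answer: -58765/32 ≈ -1836.4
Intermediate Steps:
c(N, L) = L + N
Q = 161/128 (Q = 161*(1/128) = 161/128 ≈ 1.2578)
(73*c(-13, S))*Q = (73*(-7 - 13))*(161/128) = (73*(-20))*(161/128) = -1460*161/128 = -58765/32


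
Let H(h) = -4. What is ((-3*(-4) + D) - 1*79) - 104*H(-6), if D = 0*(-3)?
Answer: 349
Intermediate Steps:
D = 0
((-3*(-4) + D) - 1*79) - 104*H(-6) = ((-3*(-4) + 0) - 1*79) - 104*(-4) = ((12 + 0) - 79) + 416 = (12 - 79) + 416 = -67 + 416 = 349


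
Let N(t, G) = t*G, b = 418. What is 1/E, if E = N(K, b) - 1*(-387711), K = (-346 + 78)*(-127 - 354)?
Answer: 1/54271255 ≈ 1.8426e-8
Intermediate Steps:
K = 128908 (K = -268*(-481) = 128908)
N(t, G) = G*t
E = 54271255 (E = 418*128908 - 1*(-387711) = 53883544 + 387711 = 54271255)
1/E = 1/54271255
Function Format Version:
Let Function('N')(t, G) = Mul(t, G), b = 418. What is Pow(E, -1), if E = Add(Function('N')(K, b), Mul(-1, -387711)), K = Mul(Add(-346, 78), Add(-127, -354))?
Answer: Rational(1, 54271255) ≈ 1.8426e-8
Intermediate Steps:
K = 128908 (K = Mul(-268, -481) = 128908)
Function('N')(t, G) = Mul(G, t)
E = 54271255 (E = Add(Mul(418, 128908), Mul(-1, -387711)) = Add(53883544, 387711) = 54271255)
Pow(E, -1) = Pow(54271255, -1) = Rational(1, 54271255)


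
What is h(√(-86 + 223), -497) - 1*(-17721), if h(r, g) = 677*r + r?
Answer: 17721 + 678*√137 ≈ 25657.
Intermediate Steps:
h(r, g) = 678*r
h(√(-86 + 223), -497) - 1*(-17721) = 678*√(-86 + 223) - 1*(-17721) = 678*√137 + 17721 = 17721 + 678*√137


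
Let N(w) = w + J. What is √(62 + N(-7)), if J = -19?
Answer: 6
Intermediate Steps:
N(w) = -19 + w (N(w) = w - 19 = -19 + w)
√(62 + N(-7)) = √(62 + (-19 - 7)) = √(62 - 26) = √36 = 6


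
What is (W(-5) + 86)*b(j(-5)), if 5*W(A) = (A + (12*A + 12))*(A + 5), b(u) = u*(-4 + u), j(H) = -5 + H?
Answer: 12040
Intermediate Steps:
W(A) = (5 + A)*(12 + 13*A)/5 (W(A) = ((A + (12*A + 12))*(A + 5))/5 = ((A + (12 + 12*A))*(5 + A))/5 = ((12 + 13*A)*(5 + A))/5 = ((5 + A)*(12 + 13*A))/5 = (5 + A)*(12 + 13*A)/5)
(W(-5) + 86)*b(j(-5)) = ((12 + (13/5)*(-5)**2 + (77/5)*(-5)) + 86)*((-5 - 5)*(-4 + (-5 - 5))) = ((12 + (13/5)*25 - 77) + 86)*(-10*(-4 - 10)) = ((12 + 65 - 77) + 86)*(-10*(-14)) = (0 + 86)*140 = 86*140 = 12040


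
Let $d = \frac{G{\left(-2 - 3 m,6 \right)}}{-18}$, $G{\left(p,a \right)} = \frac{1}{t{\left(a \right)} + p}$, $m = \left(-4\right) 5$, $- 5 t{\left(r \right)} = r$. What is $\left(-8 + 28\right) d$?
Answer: $- \frac{25}{1278} \approx -0.019562$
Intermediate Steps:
$t{\left(r \right)} = - \frac{r}{5}$
$m = -20$
$G{\left(p,a \right)} = \frac{1}{p - \frac{a}{5}}$ ($G{\left(p,a \right)} = \frac{1}{- \frac{a}{5} + p} = \frac{1}{p - \frac{a}{5}}$)
$d = - \frac{5}{5112}$ ($d = \frac{5 \frac{1}{\left(-1\right) 6 + 5 \left(-2 - -60\right)}}{-18} = \frac{5}{-6 + 5 \left(-2 + 60\right)} \left(- \frac{1}{18}\right) = \frac{5}{-6 + 5 \cdot 58} \left(- \frac{1}{18}\right) = \frac{5}{-6 + 290} \left(- \frac{1}{18}\right) = \frac{5}{284} \left(- \frac{1}{18}\right) = - \frac{5}{5112} \approx -0.00097809$)
$\left(-8 + 28\right) d = \left(-8 + 28\right) \left(- \frac{5}{5112}\right) = 20 \left(- \frac{5}{5112}\right) = - \frac{25}{1278}$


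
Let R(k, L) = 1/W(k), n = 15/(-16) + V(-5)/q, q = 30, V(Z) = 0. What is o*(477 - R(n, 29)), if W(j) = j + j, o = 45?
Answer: 21489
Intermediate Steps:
W(j) = 2*j
n = -15/16 (n = 15/(-16) + 0/30 = 15*(-1/16) + 0*(1/30) = -15/16 + 0 = -15/16 ≈ -0.93750)
R(k, L) = 1/(2*k)
o*(477 - R(n, 29)) = 45*(477 - 1/(2*(-15/16))) = 45*(477 - (-16)/(2*15)) = 45*(477 - 1*(-8/15)) = 45*(477 + 8/15) = 45*(7163/15) = 21489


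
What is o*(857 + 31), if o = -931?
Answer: -826728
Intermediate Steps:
o*(857 + 31) = -931*(857 + 31) = -931*888 = -826728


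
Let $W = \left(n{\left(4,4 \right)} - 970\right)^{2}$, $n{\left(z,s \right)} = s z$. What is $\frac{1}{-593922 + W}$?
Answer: $\frac{1}{316194} \approx 3.1626 \cdot 10^{-6}$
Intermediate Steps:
$W = 910116$ ($W = \left(4 \cdot 4 - 970\right)^{2} = \left(16 - 970\right)^{2} = \left(-954\right)^{2} = 910116$)
$\frac{1}{-593922 + W} = \frac{1}{-593922 + 910116} = \frac{1}{316194}$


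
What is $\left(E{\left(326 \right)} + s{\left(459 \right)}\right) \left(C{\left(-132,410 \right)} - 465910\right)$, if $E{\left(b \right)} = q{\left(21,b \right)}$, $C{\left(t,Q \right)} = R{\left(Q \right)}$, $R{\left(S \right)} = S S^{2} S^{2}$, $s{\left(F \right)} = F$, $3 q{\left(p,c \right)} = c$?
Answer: $\frac{19730310236855270}{3} \approx 6.5768 \cdot 10^{15}$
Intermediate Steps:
$q{\left(p,c \right)} = \frac{c}{3}$
$R{\left(S \right)} = S^{5}$ ($R{\left(S \right)} = S^{3} S^{2} = S^{5}$)
$C{\left(t,Q \right)} = Q^{5}$
$E{\left(b \right)} = \frac{b}{3}$
$\left(E{\left(326 \right)} + s{\left(459 \right)}\right) \left(C{\left(-132,410 \right)} - 465910\right) = \left(\frac{1}{3} \cdot 326 + 459\right) \left(410^{5} - 465910\right) = \left(\frac{326}{3} + 459\right) \left(11585620100000 - 465910\right) = \frac{1703}{3} \cdot 11585619634090 = \frac{19730310236855270}{3}$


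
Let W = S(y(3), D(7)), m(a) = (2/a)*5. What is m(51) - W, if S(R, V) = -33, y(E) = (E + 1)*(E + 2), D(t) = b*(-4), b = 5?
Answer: 1693/51 ≈ 33.196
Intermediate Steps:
D(t) = -20 (D(t) = 5*(-4) = -20)
y(E) = (1 + E)*(2 + E)
m(a) = 10/a
W = -33
m(51) - W = 10/51 - 1*(-33) = 10*(1/51) + 33 = 10/51 + 33 = 1693/51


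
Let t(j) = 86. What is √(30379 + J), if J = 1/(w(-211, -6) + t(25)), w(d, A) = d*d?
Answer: √60447661820778/44607 ≈ 174.30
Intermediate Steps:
w(d, A) = d²
J = 1/44607 (J = 1/((-211)² + 86) = 1/(44521 + 86) = 1/44607 ≈ 2.2418e-5)
√(30379 + J) = √(30379 + 1/44607) = √(1355116054/44607) = √60447661820778/44607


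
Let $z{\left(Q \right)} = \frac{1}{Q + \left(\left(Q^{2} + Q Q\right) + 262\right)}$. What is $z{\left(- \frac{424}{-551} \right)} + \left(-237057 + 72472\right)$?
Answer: $- \frac{13189288261629}{80136638} \approx -1.6459 \cdot 10^{5}$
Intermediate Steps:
$z{\left(Q \right)} = \frac{1}{262 + Q + 2 Q^{2}}$ ($z{\left(Q \right)} = \frac{1}{Q + \left(\left(Q^{2} + Q^{2}\right) + 262\right)} = \frac{1}{Q + \left(2 Q^{2} + 262\right)} = \frac{1}{Q + \left(262 + 2 Q^{2}\right)} = \frac{1}{262 + Q + 2 Q^{2}}$)
$z{\left(- \frac{424}{-551} \right)} + \left(-237057 + 72472\right) = \frac{1}{262 - \frac{424}{-551} + 2 \left(- \frac{424}{-551}\right)^{2}} + \left(-237057 + 72472\right) = \frac{1}{262 - - \frac{424}{551} + 2 \left(\left(-424\right) \left(- \frac{1}{551}\right)\right)^{2}} - 164585 = \frac{1}{262 + \frac{424}{551} + 2 \left(\frac{424}{551}\right)^{2}} - 164585 = \frac{1}{262 + \frac{424}{551} + 2 \cdot \frac{179776}{303601}} - 164585 = \frac{1}{262 + \frac{424}{551} + \frac{359552}{303601}} - 164585 = \frac{1}{\frac{80136638}{303601}} - 164585 = \frac{303601}{80136638} - 164585 = - \frac{13189288261629}{80136638}$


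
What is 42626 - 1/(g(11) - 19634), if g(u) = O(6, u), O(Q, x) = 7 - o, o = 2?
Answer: 836705755/19629 ≈ 42626.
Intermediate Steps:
O(Q, x) = 5 (O(Q, x) = 7 - 1*2 = 7 - 2 = 5)
g(u) = 5
42626 - 1/(g(11) - 19634) = 42626 - 1/(5 - 19634) = 42626 - 1/(-19629) = 42626 - 1*(-1/19629) = 42626 + 1/19629 = 836705755/19629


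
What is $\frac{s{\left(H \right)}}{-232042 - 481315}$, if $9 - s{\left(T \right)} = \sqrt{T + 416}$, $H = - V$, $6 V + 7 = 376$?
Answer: $- \frac{9}{713357} + \frac{\sqrt{1418}}{1426714} \approx 1.3777 \cdot 10^{-5}$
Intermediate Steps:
$V = \frac{123}{2}$ ($V = - \frac{7}{6} + \frac{1}{6} \cdot 376 = - \frac{7}{6} + \frac{188}{3} = \frac{123}{2} \approx 61.5$)
$H = - \frac{123}{2}$ ($H = \left(-1\right) \frac{123}{2} = - \frac{123}{2} \approx -61.5$)
$s{\left(T \right)} = 9 - \sqrt{416 + T}$ ($s{\left(T \right)} = 9 - \sqrt{T + 416} = 9 - \sqrt{416 + T}$)
$\frac{s{\left(H \right)}}{-232042 - 481315} = \frac{9 - \sqrt{416 - \frac{123}{2}}}{-232042 - 481315} = \frac{9 - \sqrt{\frac{709}{2}}}{-232042 - 481315} = \frac{9 - \frac{\sqrt{1418}}{2}}{-713357} = \left(9 - \frac{\sqrt{1418}}{2}\right) \left(- \frac{1}{713357}\right) = - \frac{9}{713357} + \frac{\sqrt{1418}}{1426714}$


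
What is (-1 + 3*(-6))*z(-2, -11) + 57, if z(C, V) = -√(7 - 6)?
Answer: 76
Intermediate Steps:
z(C, V) = -1 (z(C, V) = -√1 = -1*1 = -1)
(-1 + 3*(-6))*z(-2, -11) + 57 = (-1 + 3*(-6))*(-1) + 57 = (-1 - 18)*(-1) + 57 = -19*(-1) + 57 = 19 + 57 = 76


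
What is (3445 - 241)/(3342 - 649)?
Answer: 3204/2693 ≈ 1.1898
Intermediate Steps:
(3445 - 241)/(3342 - 649) = 3204/2693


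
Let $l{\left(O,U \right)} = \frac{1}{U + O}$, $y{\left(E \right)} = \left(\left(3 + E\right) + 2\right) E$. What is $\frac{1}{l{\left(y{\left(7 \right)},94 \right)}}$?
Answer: $178$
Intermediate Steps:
$y{\left(E \right)} = E \left(5 + E\right)$ ($y{\left(E \right)} = \left(5 + E\right) E = E \left(5 + E\right)$)
$l{\left(O,U \right)} = \frac{1}{O + U}$
$\frac{1}{l{\left(y{\left(7 \right)},94 \right)}} = \frac{1}{\frac{1}{7 \left(5 + 7\right) + 94}} = \frac{1}{\frac{1}{7 \cdot 12 + 94}} = \frac{1}{\frac{1}{84 + 94}} = \frac{1}{\frac{1}{178}} = 178$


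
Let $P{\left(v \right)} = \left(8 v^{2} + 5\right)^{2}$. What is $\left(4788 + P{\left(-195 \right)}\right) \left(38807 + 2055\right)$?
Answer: $3781397544552806$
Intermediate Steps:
$P{\left(v \right)} = \left(5 + 8 v^{2}\right)^{2}$
$\left(4788 + P{\left(-195 \right)}\right) \left(38807 + 2055\right) = \left(4788 + \left(5 + 8 \left(-195\right)^{2}\right)^{2}\right) \left(38807 + 2055\right) = \left(4788 + \left(5 + 8 \cdot 38025\right)^{2}\right) 40862 = \left(4788 + \left(5 + 304200\right)^{2}\right) 40862 = \left(4788 + 304205^{2}\right) 40862 = \left(4788 + 92540682025\right) 40862 = 92540686813 \cdot 40862 = 3781397544552806$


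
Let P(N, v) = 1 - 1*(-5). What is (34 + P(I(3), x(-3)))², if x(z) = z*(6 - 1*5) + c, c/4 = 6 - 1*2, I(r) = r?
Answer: 1600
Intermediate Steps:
c = 16 (c = 4*(6 - 1*2) = 4*(6 - 2) = 4*4 = 16)
x(z) = 16 + z (x(z) = z*(6 - 1*5) + 16 = z*(6 - 5) + 16 = z*1 + 16 = z + 16 = 16 + z)
P(N, v) = 6 (P(N, v) = 1 + 5 = 6)
(34 + P(I(3), x(-3)))² = (34 + 6)² = 40² = 1600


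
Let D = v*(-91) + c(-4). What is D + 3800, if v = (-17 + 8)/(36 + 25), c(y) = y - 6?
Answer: 232009/61 ≈ 3803.4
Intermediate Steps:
c(y) = -6 + y
v = -9/61 ≈ -0.14754
D = 209/61 (D = -9/61*(-91) + (-6 - 4) = 819/61 - 10 = 209/61 ≈ 3.4262)
D + 3800 = 209/61 + 3800 = 232009/61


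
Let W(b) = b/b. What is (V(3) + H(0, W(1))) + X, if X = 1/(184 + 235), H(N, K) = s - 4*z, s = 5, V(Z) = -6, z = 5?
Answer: -8798/419 ≈ -20.998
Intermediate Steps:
W(b) = 1
H(N, K) = -15 (H(N, K) = 5 - 4*5 = 5 - 20 = -15)
X = 1/419 ≈ 0.0023866
(V(3) + H(0, W(1))) + X = (-6 - 15) + 1/419 = -21 + 1/419 = -8798/419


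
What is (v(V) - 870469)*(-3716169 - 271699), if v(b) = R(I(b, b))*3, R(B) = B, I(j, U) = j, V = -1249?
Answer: 3486258011488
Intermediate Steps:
v(b) = 3*b (v(b) = b*3 = 3*b)
(v(V) - 870469)*(-3716169 - 271699) = (3*(-1249) - 870469)*(-3716169 - 271699) = (-3747 - 870469)*(-3987868) = -874216*(-3987868) = 3486258011488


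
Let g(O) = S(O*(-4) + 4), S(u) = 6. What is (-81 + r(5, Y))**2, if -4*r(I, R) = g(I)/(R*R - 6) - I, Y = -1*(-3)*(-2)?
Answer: 159201/25 ≈ 6368.0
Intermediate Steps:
g(O) = 6
Y = -6 (Y = 3*(-2) = -6)
r(I, R) = -3/(2*(-6 + R**2)) + I/4 (r(I, R) = -(6/(R*R - 6) - I)/4 = -(6/(R**2 - 6) - I)/4 = -(6/(-6 + R**2) - I)/4 = -(-I + 6/(-6 + R**2))/4 = -3/(2*(-6 + R**2)) + I/4)
(-81 + r(5, Y))**2 = (-81 + (-6 - 6*5 + 5*(-6)**2)/(4*(-6 + (-6)**2)))**2 = (-81 + (-6 - 30 + 5*36)/(4*(-6 + 36)))**2 = (-81 + (1/4)*(-6 - 30 + 180)/30)**2 = (-81 + (1/4)*(1/30)*144)**2 = (-81 + 6/5)**2 = (-399/5)**2 = 159201/25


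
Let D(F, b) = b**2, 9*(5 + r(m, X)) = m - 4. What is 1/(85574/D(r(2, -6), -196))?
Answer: 19208/42787 ≈ 0.44892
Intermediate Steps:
r(m, X) = -49/9 + m/9 (r(m, X) = -5 + (m - 4)/9 = -5 + (-4 + m)/9 = -5 + (-4/9 + m/9) = -49/9 + m/9)
1/(85574/D(r(2, -6), -196)) = 1/(85574/((-196)**2)) = 1/(85574/38416) = 1/(85574*(1/38416)) = 1/(42787/19208) = 19208/42787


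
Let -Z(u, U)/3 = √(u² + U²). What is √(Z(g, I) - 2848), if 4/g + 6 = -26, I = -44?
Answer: √(-45568 - 6*√123905)/4 ≈ 54.589*I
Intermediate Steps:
g = -⅛ (g = 4/(-6 - 26) = 4/(-32) = 4*(-1/32) = -⅛ ≈ -0.12500)
Z(u, U) = -3*√(U² + u²) (Z(u, U) = -3*√(u² + U²) = -3*√(U² + u²))
√(Z(g, I) - 2848) = √(-3*√((-44)² + (-⅛)²) - 2848) = √(-3*√(1936 + 1/64) - 2848) = √(-3*√123905/8 - 2848) = √(-2848 - 3*√123905/8)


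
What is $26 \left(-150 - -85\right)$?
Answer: $-1690$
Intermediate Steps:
$26 \left(-150 - -85\right) = 26 \left(-150 + 85\right) = 26 \left(-65\right) = -1690$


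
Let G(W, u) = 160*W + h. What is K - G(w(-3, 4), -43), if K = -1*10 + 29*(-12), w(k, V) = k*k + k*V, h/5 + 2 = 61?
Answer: -173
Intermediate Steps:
h = 295 (h = -10 + 5*61 = -10 + 305 = 295)
w(k, V) = k² + V*k
G(W, u) = 295 + 160*W (G(W, u) = 160*W + 295 = 295 + 160*W)
K = -358 (K = -10 - 348 = -358)
K - G(w(-3, 4), -43) = -358 - (295 + 160*(-3*(4 - 3))) = -358 - (295 + 160*(-3*1)) = -358 - (295 + 160*(-3)) = -358 - (295 - 480) = -358 - 1*(-185) = -358 + 185 = -173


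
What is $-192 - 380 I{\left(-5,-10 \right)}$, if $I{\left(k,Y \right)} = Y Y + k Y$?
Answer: $-57192$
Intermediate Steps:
$I{\left(k,Y \right)} = Y^{2} + Y k$
$-192 - 380 I{\left(-5,-10 \right)} = -192 - 380 \left(- 10 \left(-10 - 5\right)\right) = -192 - 380 \left(\left(-10\right) \left(-15\right)\right) = -192 - 57000 = -57192$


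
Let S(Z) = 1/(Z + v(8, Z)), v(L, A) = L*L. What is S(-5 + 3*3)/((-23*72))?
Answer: -1/112608 ≈ -8.8804e-6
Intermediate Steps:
v(L, A) = L²
S(Z) = 1/(64 + Z) (S(Z) = 1/(Z + 8²) = 1/(Z + 64) = 1/(64 + Z))
S(-5 + 3*3)/((-23*72)) = 1/((64 + (-5 + 3*3))*((-23*72))) = 1/((64 + (-5 + 9))*(-1656)) = -1/1656/(64 + 4) = -1/1656/68 = (1/68)*(-1/1656) = -1/112608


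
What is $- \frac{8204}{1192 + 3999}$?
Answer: $- \frac{8204}{5191} \approx -1.5804$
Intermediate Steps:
$- \frac{8204}{1192 + 3999} = - \frac{8204}{5191}$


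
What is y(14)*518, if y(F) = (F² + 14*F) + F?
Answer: 210308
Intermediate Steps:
y(F) = F² + 15*F
y(14)*518 = (14*(15 + 14))*518 = (14*29)*518 = 406*518 = 210308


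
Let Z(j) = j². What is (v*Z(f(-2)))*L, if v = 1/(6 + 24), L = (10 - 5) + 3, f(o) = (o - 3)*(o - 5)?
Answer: 980/3 ≈ 326.67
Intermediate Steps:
f(o) = (-5 + o)*(-3 + o) (f(o) = (-3 + o)*(-5 + o) = (-5 + o)*(-3 + o))
L = 8 (L = 5 + 3 = 8)
v = 1/30 ≈ 0.033333
(v*Z(f(-2)))*L = ((15 + (-2)² - 8*(-2))²/30)*8 = ((15 + 4 + 16)²/30)*8 = ((1/30)*35²)*8 = ((1/30)*1225)*8 = (245/6)*8 = 980/3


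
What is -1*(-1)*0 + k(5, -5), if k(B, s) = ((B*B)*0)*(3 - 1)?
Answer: 0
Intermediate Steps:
k(B, s) = 0 (k(B, s) = (B²*0)*2 = 0*2 = 0)
-1*(-1)*0 + k(5, -5) = -1*(-1)*0 + 0 = 1*0 + 0 = 0 + 0 = 0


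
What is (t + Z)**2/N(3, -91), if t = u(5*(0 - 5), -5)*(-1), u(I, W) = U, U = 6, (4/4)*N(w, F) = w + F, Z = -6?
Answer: -18/11 ≈ -1.6364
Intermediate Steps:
N(w, F) = F + w (N(w, F) = w + F = F + w)
u(I, W) = 6
t = -6 (t = 6*(-1) = -6)
(t + Z)**2/N(3, -91) = (-6 - 6)**2/(-91 + 3) = (-12)**2/(-88) = 144*(-1/88) = -18/11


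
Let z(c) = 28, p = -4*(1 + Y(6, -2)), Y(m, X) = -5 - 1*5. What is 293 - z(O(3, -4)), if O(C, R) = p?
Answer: 265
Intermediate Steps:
Y(m, X) = -10 (Y(m, X) = -5 - 5 = -10)
p = 36 (p = -4*(1 - 10) = -4*(-9) = 36)
O(C, R) = 36
293 - z(O(3, -4)) = 293 - 1*28 = 293 - 28 = 265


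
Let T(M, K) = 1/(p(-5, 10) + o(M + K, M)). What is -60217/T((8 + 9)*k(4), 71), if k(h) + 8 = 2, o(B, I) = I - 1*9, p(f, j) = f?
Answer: 6985172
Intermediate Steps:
o(B, I) = -9 + I (o(B, I) = I - 9 = -9 + I)
k(h) = -6 (k(h) = -8 + 2 = -6)
T(M, K) = 1/(-14 + M) (T(M, K) = 1/(-5 + (-9 + M)) = 1/(-14 + M))
-60217/T((8 + 9)*k(4), 71) = -60217/(1/(-14 + (8 + 9)*(-6))) = -60217/(1/(-14 + 17*(-6))) = -60217/(1/(-14 - 102)) = -60217/(1/(-116)) = -60217/(-1/116) = -60217*(-116) = 6985172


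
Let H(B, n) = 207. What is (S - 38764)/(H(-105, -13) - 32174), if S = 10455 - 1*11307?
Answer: 39616/31967 ≈ 1.2393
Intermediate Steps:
S = -852 (S = 10455 - 11307 = -852)
(S - 38764)/(H(-105, -13) - 32174) = (-852 - 38764)/(207 - 32174) = -39616/(-31967) = -39616*(-1/31967) = 39616/31967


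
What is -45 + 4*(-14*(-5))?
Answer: 235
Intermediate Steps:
-45 + 4*(-14*(-5)) = -45 + 4*70 = -45 + 280 = 235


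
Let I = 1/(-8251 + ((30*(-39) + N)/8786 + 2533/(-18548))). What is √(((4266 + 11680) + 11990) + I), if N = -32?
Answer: 2*√3156914077408608732441574103/672325009181 ≈ 167.14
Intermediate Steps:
I = -81481364/672325009181 (I = 1/(-8251 + ((30*(-39) - 32)/8786 + 2533/(-18548))) = 1/(-8251 + ((-1170 - 32)*(1/8786) + 2533*(-1/18548))) = 1/(-8251 + (-1202*1/8786 - 2533/18548)) = 1/(-8251 + (-601/4393 - 2533/18548)) = 1/(-8251 - 22274817/81481364) = 1/(-672325009181/81481364) = -81481364/672325009181 ≈ -0.00012119)
√(((4266 + 11680) + 11990) + I) = √(((4266 + 11680) + 11990) - 81481364/672325009181) = √((15946 + 11990) - 81481364/672325009181) = √(27936 - 81481364/672325009181) = √(18782071374999052/672325009181) = 2*√3156914077408608732441574103/672325009181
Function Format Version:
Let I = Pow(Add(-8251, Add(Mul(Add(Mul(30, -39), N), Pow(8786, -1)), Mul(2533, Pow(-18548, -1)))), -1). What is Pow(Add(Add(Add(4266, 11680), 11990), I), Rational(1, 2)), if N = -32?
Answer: Mul(Rational(2, 672325009181), Pow(3156914077408608732441574103, Rational(1, 2))) ≈ 167.14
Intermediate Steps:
I = Rational(-81481364, 672325009181) (I = Pow(Add(-8251, Add(Mul(Add(Mul(30, -39), -32), Pow(8786, -1)), Mul(2533, Pow(-18548, -1)))), -1) = Pow(Add(-8251, Add(Mul(Add(-1170, -32), Rational(1, 8786)), Mul(2533, Rational(-1, 18548)))), -1) = Pow(Add(-8251, Add(Mul(-1202, Rational(1, 8786)), Rational(-2533, 18548))), -1) = Pow(Add(-8251, Add(Rational(-601, 4393), Rational(-2533, 18548))), -1) = Pow(Add(-8251, Rational(-22274817, 81481364)), -1) = Pow(Rational(-672325009181, 81481364), -1) = Rational(-81481364, 672325009181) ≈ -0.00012119)
Pow(Add(Add(Add(4266, 11680), 11990), I), Rational(1, 2)) = Pow(Add(Add(Add(4266, 11680), 11990), Rational(-81481364, 672325009181)), Rational(1, 2)) = Pow(Add(Add(15946, 11990), Rational(-81481364, 672325009181)), Rational(1, 2)) = Pow(Add(27936, Rational(-81481364, 672325009181)), Rational(1, 2)) = Pow(Rational(18782071374999052, 672325009181), Rational(1, 2)) = Mul(Rational(2, 672325009181), Pow(3156914077408608732441574103, Rational(1, 2)))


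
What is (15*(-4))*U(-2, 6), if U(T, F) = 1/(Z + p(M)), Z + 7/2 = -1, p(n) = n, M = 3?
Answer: 40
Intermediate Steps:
Z = -9/2 (Z = -7/2 - 1 = -9/2 ≈ -4.5000)
U(T, F) = -⅔ (U(T, F) = 1/(-9/2 + 3) = 1/(-3/2) = -⅔)
(15*(-4))*U(-2, 6) = (15*(-4))*(-⅔) = -60*(-⅔) = 40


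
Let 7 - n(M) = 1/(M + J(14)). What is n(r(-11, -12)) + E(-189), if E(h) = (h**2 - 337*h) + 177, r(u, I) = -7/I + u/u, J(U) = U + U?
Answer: 35357278/355 ≈ 99598.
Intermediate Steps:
J(U) = 2*U
r(u, I) = 1 - 7/I (r(u, I) = -7/I + 1 = 1 - 7/I)
n(M) = 7 - 1/(28 + M) (n(M) = 7 - 1/(M + 2*14) = 7 - 1/(M + 28) = 7 - 1/(28 + M))
E(h) = 177 + h**2 - 337*h
n(r(-11, -12)) + E(-189) = (195 + 7*((-7 - 12)/(-12)))/(28 + (-7 - 12)/(-12)) + (177 + (-189)**2 - 337*(-189)) = (195 + 7*(-1/12*(-19)))/(28 - 1/12*(-19)) + (177 + 35721 + 63693) = (195 + 7*(19/12))/(28 + 19/12) + 99591 = (195 + 133/12)/(355/12) + 99591 = (12/355)*(2473/12) + 99591 = 2473/355 + 99591 = 35357278/355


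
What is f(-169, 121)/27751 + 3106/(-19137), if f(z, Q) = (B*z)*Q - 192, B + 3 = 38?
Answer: -13786506865/531070887 ≈ -25.960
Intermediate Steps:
B = 35 (B = -3 + 38 = 35)
f(z, Q) = -192 + 35*Q*z (f(z, Q) = (35*z)*Q - 192 = 35*Q*z - 192 = -192 + 35*Q*z)
f(-169, 121)/27751 + 3106/(-19137) = (-192 + 35*121*(-169))/27751 + 3106/(-19137) = (-192 - 715715)*(1/27751) + 3106*(-1/19137) = -715907*1/27751 - 3106/19137 = -715907/27751 - 3106/19137 = -13786506865/531070887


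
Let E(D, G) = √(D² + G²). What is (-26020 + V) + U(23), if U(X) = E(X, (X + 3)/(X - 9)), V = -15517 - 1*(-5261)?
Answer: -36276 + √26090/7 ≈ -36253.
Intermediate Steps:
V = -10256 (V = -15517 + 5261 = -10256)
U(X) = √(X² + (3 + X)²/(-9 + X)²) (U(X) = √(X² + ((X + 3)/(X - 9))²) = √(X² + ((3 + X)/(-9 + X))²) = √(X² + (3 + X)²/(-9 + X)²))
(-26020 + V) + U(23) = (-26020 - 10256) + √(23² + (3 + 23)²/(-9 + 23)²) = -36276 + √(529 + 26²/14²) = -36276 + √(529 + (1/196)*676) = -36276 + √(529 + 169/49) = -36276 + √(26090/49) = -36276 + √26090/7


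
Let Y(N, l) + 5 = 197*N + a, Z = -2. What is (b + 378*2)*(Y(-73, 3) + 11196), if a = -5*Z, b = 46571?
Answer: -150499860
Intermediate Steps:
a = 10 (a = -5*(-2) = 10)
Y(N, l) = 5 + 197*N (Y(N, l) = -5 + (197*N + 10) = -5 + (10 + 197*N) = 5 + 197*N)
(b + 378*2)*(Y(-73, 3) + 11196) = (46571 + 378*2)*((5 + 197*(-73)) + 11196) = (46571 + 756)*((5 - 14381) + 11196) = 47327*(-14376 + 11196) = 47327*(-3180) = -150499860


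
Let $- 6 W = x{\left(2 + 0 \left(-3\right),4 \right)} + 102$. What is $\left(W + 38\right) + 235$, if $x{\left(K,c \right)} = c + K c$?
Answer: $254$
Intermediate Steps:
$W = -19$ ($W = - \frac{4 \left(1 + \left(2 + 0 \left(-3\right)\right)\right) + 102}{6} = - \frac{4 \left(1 + \left(2 + 0\right)\right) + 102}{6} = - \frac{4 \left(1 + 2\right) + 102}{6} = - \frac{4 \cdot 3 + 102}{6} = - \frac{12 + 102}{6} = \left(- \frac{1}{6}\right) 114 = -19$)
$\left(W + 38\right) + 235 = \left(-19 + 38\right) + 235 = 19 + 235 = 254$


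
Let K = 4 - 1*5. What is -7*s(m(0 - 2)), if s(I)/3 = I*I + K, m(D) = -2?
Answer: -63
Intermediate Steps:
K = -1 (K = 4 - 5 = -1)
s(I) = -3 + 3*I² (s(I) = 3*(I*I - 1) = 3*(I² - 1) = 3*(-1 + I²) = -3 + 3*I²)
-7*s(m(0 - 2)) = -7*(-3 + 3*(-2)²) = -7*(-3 + 3*4) = -7*(-3 + 12) = -7*9 = -63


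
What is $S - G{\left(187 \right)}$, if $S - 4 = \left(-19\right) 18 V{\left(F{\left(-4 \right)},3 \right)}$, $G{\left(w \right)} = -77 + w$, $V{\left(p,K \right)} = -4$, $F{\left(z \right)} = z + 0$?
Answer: $1262$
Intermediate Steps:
$F{\left(z \right)} = z$
$S = 1372$ ($S = 4 + \left(-19\right) 18 \left(-4\right) = 4 - -1368 = 4 + 1368 = 1372$)
$S - G{\left(187 \right)} = 1372 - \left(-77 + 187\right) = 1372 - 110 = 1262$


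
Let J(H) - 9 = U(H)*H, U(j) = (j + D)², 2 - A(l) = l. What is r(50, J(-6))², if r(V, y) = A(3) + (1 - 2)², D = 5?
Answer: 0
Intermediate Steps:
A(l) = 2 - l
U(j) = (5 + j)² (U(j) = (j + 5)² = (5 + j)²)
J(H) = 9 + H*(5 + H)² (J(H) = 9 + (5 + H)²*H = 9 + H*(5 + H)²)
r(V, y) = 0 (r(V, y) = (2 - 1*3) + (1 - 2)² = (2 - 3) + (-1)² = -1 + 1 = 0)
r(50, J(-6))² = 0² = 0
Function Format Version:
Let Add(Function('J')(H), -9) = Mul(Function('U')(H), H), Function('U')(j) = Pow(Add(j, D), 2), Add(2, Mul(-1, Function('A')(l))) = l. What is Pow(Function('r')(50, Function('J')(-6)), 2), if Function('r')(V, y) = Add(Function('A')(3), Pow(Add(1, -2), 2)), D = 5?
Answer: 0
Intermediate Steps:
Function('A')(l) = Add(2, Mul(-1, l))
Function('U')(j) = Pow(Add(5, j), 2) (Function('U')(j) = Pow(Add(j, 5), 2) = Pow(Add(5, j), 2))
Function('J')(H) = Add(9, Mul(H, Pow(Add(5, H), 2))) (Function('J')(H) = Add(9, Mul(Pow(Add(5, H), 2), H)) = Add(9, Mul(H, Pow(Add(5, H), 2))))
Function('r')(V, y) = 0 (Function('r')(V, y) = Add(Add(2, Mul(-1, 3)), Pow(Add(1, -2), 2)) = Add(Add(2, -3), Pow(-1, 2)) = Add(-1, 1) = 0)
Pow(Function('r')(50, Function('J')(-6)), 2) = Pow(0, 2) = 0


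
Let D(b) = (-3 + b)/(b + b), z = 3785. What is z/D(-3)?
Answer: 3785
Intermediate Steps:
D(b) = (-3 + b)/(2*b) (D(b) = (-3 + b)/((2*b)) = (-3 + b)*(1/(2*b)) = (-3 + b)/(2*b))
z/D(-3) = 3785/(((½)*(-3 - 3)/(-3))) = 3785/(((½)*(-⅓)*(-6))) = 3785/1 = 3785*1 = 3785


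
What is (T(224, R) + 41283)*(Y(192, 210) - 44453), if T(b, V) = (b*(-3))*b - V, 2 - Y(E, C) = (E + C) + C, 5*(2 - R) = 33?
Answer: 24613500726/5 ≈ 4.9227e+9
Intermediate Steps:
R = -23/5 (R = 2 - ⅕*33 = 2 - 33/5 = -23/5 ≈ -4.6000)
Y(E, C) = 2 - E - 2*C (Y(E, C) = 2 - ((E + C) + C) = 2 - ((C + E) + C) = 2 - (E + 2*C) = 2 + (-E - 2*C) = 2 - E - 2*C)
T(b, V) = -V - 3*b² (T(b, V) = (-3*b)*b - V = -3*b² - V = -V - 3*b²)
(T(224, R) + 41283)*(Y(192, 210) - 44453) = ((-1*(-23/5) - 3*224²) + 41283)*((2 - 1*192 - 2*210) - 44453) = ((23/5 - 3*50176) + 41283)*((2 - 192 - 420) - 44453) = ((23/5 - 150528) + 41283)*(-610 - 44453) = (-752617/5 + 41283)*(-45063) = -546202/5*(-45063) = 24613500726/5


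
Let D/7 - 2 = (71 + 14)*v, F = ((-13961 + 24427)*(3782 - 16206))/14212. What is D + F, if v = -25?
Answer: -85308529/3553 ≈ -24010.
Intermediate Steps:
F = -32507396/3553 (F = (10466*(-12424))*(1/14212) = -130029584*1/14212 = -32507396/3553 ≈ -9149.3)
D = -14861 (D = 14 + 7*((71 + 14)*(-25)) = 14 + 7*(85*(-25)) = 14 + 7*(-2125) = 14 - 14875 = -14861)
D + F = -14861 - 32507396/3553 = -85308529/3553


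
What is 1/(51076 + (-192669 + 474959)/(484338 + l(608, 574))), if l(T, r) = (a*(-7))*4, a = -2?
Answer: 242197/12370595117 ≈ 1.9578e-5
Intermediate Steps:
l(T, r) = 56 (l(T, r) = -2*(-7)*4 = 14*4 = 56)
1/(51076 + (-192669 + 474959)/(484338 + l(608, 574))) = 1/(51076 + (-192669 + 474959)/(484338 + 56)) = 1/(51076 + 282290/484394) = 1/(51076 + 282290*(1/484394)) = 1/(51076 + 141145/242197) = 1/(12370595117/242197) = 242197/12370595117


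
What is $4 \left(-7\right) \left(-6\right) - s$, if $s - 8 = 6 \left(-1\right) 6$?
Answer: $196$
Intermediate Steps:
$s = -28$ ($s = 8 + 6 \left(-1\right) 6 = 8 - 36 = -28$)
$4 \left(-7\right) \left(-6\right) - s = 4 \left(-7\right) \left(-6\right) - -28 = \left(-28\right) \left(-6\right) + 28 = 168 + 28 = 196$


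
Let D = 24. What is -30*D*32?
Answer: -23040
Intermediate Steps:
-30*D*32 = -30*24*32 = -720*32 = -23040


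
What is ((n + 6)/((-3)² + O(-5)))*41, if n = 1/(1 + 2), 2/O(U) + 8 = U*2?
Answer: 2337/80 ≈ 29.212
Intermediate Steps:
O(U) = 2/(-8 + 2*U) (O(U) = 2/(-8 + U*2) = 2/(-8 + 2*U))
n = ⅓ (n = 1/3 = ⅓ ≈ 0.33333)
((n + 6)/((-3)² + O(-5)))*41 = ((⅓ + 6)/((-3)² + 1/(-4 - 5)))*41 = ((19/3)/(9 + 1/(-9)))*41 = ((19/3)/(9 - ⅑))*41 = ((19/3)/(80/9))*41 = ((9/80)*(19/3))*41 = (57/80)*41 = 2337/80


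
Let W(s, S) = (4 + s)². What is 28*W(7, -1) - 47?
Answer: 3341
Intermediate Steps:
28*W(7, -1) - 47 = 28*(4 + 7)² - 47 = 28*11² - 47 = 28*121 - 47 = 3388 - 47 = 3341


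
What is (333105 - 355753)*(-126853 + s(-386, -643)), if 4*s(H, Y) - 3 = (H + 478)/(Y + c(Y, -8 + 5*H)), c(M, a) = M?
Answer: 1847306954846/643 ≈ 2.8730e+9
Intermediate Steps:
s(H, Y) = 3/4 + (478 + H)/(8*Y) (s(H, Y) = 3/4 + ((H + 478)/(Y + Y))/4 = 3/4 + ((478 + H)/((2*Y)))/4 = 3/4 + ((478 + H)*(1/(2*Y)))/4 = 3/4 + ((478 + H)/(2*Y))/4 = 3/4 + (478 + H)/(8*Y))
(333105 - 355753)*(-126853 + s(-386, -643)) = (333105 - 355753)*(-126853 + (1/8)*(478 - 386 + 6*(-643))/(-643)) = -22648*(-126853 + (1/8)*(-1/643)*(478 - 386 - 3858)) = -22648*(-126853 + (1/8)*(-1/643)*(-3766)) = -22648*(-126853 + 1883/2572) = -22648*(-326264033/2572) = 1847306954846/643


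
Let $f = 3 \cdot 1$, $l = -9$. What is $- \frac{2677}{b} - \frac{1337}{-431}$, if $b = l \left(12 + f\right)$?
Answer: $\frac{1334282}{58185} \approx 22.932$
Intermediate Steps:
$f = 3$
$b = -135$ ($b = - 9 \left(12 + 3\right) = \left(-9\right) 15 = -135$)
$- \frac{2677}{b} - \frac{1337}{-431} = - \frac{2677}{-135} - \frac{1337}{-431} = \left(-2677\right) \left(- \frac{1}{135}\right) - - \frac{1337}{431} = \frac{2677}{135} + \frac{1337}{431} = \frac{1334282}{58185}$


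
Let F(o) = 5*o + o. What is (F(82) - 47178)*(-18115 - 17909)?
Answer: 1681816464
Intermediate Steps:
F(o) = 6*o
(F(82) - 47178)*(-18115 - 17909) = (6*82 - 47178)*(-18115 - 17909) = (492 - 47178)*(-36024) = -46686*(-36024) = 1681816464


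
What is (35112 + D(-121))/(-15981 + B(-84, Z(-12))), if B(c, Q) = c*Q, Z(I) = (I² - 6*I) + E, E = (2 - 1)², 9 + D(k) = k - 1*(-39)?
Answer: -5003/4887 ≈ -1.0237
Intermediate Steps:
D(k) = 30 + k (D(k) = -9 + (k - 1*(-39)) = -9 + (k + 39) = -9 + (39 + k) = 30 + k)
E = 1 (E = 1² = 1)
Z(I) = 1 + I² - 6*I (Z(I) = (I² - 6*I) + 1 = 1 + I² - 6*I)
B(c, Q) = Q*c
(35112 + D(-121))/(-15981 + B(-84, Z(-12))) = (35112 + (30 - 121))/(-15981 + (1 + (-12)² - 6*(-12))*(-84)) = (35112 - 91)/(-15981 + (1 + 144 + 72)*(-84)) = 35021/(-15981 + 217*(-84)) = 35021/(-15981 - 18228) = 35021/(-34209) = 35021*(-1/34209) = -5003/4887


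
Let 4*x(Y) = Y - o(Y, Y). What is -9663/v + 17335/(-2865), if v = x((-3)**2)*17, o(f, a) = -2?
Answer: -22795925/107151 ≈ -212.75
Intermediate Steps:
x(Y) = 1/2 + Y/4 (x(Y) = (Y - 1*(-2))/4 = (Y + 2)/4 = (2 + Y)/4 = 1/2 + Y/4)
v = 187/4 (v = (1/2 + (1/4)*(-3)**2)*17 = (1/2 + (1/4)*9)*17 = (1/2 + 9/4)*17 = (11/4)*17 = 187/4 ≈ 46.750)
-9663/v + 17335/(-2865) = -9663/187/4 + 17335/(-2865) = -9663*4/187 + 17335*(-1/2865) = -38652/187 - 3467/573 = -22795925/107151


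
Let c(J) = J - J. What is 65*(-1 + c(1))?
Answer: -65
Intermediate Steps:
c(J) = 0
65*(-1 + c(1)) = 65*(-1 + 0) = 65*(-1) = -65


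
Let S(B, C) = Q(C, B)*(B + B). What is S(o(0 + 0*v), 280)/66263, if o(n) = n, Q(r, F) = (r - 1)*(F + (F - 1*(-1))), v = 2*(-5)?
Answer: 0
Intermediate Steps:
v = -10
Q(r, F) = (1 + 2*F)*(-1 + r) (Q(r, F) = (-1 + r)*(F + (F + 1)) = (-1 + r)*(F + (1 + F)) = (-1 + r)*(1 + 2*F) = (1 + 2*F)*(-1 + r))
S(B, C) = 2*B*(-1 + C - 2*B + 2*B*C) (S(B, C) = (-1 + C - 2*B + 2*B*C)*(B + B) = (-1 + C - 2*B + 2*B*C)*(2*B) = 2*B*(-1 + C - 2*B + 2*B*C))
S(o(0 + 0*v), 280)/66263 = (2*(0 + 0*(-10))*(-1 + 280 - 2*(0 + 0*(-10)) + 2*(0 + 0*(-10))*280))/66263 = (2*(0 + 0)*(-1 + 280 - 2*(0 + 0) + 2*(0 + 0)*280))*(1/66263) = (2*0*(-1 + 280 - 2*0 + 2*0*280))*(1/66263) = (2*0*(-1 + 280 + 0 + 0))*(1/66263) = (2*0*279)*(1/66263) = 0*(1/66263) = 0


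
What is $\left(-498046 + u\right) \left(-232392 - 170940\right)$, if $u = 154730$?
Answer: $138470328912$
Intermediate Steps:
$\left(-498046 + u\right) \left(-232392 - 170940\right) = \left(-498046 + 154730\right) \left(-232392 - 170940\right) = \left(-343316\right) \left(-403332\right) = 138470328912$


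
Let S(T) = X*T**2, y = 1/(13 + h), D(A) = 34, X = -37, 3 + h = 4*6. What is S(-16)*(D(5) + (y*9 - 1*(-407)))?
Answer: -71054208/17 ≈ -4.1797e+6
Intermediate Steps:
h = 21 (h = -3 + 4*6 = -3 + 24 = 21)
y = 1/34 (y = 1/(13 + 21) = 1/34 ≈ 0.029412)
S(T) = -37*T**2
S(-16)*(D(5) + (y*9 - 1*(-407))) = (-37*(-16)**2)*(34 + ((1/34)*9 - 1*(-407))) = (-37*256)*(34 + (9/34 + 407)) = -9472*(34 + 13847/34) = -9472*15003/34 = -71054208/17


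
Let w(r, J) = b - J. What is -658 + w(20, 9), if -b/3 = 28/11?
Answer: -7421/11 ≈ -674.64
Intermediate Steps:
b = -84/11 ≈ -7.6364
w(r, J) = -84/11 - J
-658 + w(20, 9) = -658 + (-84/11 - 1*9) = -658 + (-84/11 - 9) = -658 - 183/11 = -7421/11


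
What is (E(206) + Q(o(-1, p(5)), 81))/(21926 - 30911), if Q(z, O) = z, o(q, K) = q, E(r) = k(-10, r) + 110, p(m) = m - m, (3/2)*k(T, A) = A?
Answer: -739/26955 ≈ -0.027416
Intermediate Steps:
k(T, A) = 2*A/3
p(m) = 0
E(r) = 110 + 2*r/3 (E(r) = 2*r/3 + 110 = 110 + 2*r/3)
(E(206) + Q(o(-1, p(5)), 81))/(21926 - 30911) = ((110 + (⅔)*206) - 1)/(21926 - 30911) = ((110 + 412/3) - 1)/(-8985) = (742/3 - 1)*(-1/8985) = (739/3)*(-1/8985) = -739/26955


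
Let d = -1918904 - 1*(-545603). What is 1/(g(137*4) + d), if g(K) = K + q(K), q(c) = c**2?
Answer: -1/1072449 ≈ -9.3244e-7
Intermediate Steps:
d = -1373301 (d = -1918904 + 545603 = -1373301)
g(K) = K + K**2
1/(g(137*4) + d) = 1/((137*4)*(1 + 137*4) - 1373301) = 1/(548*(1 + 548) - 1373301) = 1/(548*549 - 1373301) = 1/(300852 - 1373301) = 1/(-1072449) = -1/1072449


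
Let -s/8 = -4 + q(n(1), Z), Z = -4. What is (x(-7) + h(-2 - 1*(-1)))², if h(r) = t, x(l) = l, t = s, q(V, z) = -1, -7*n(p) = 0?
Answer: 1089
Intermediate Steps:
n(p) = 0 (n(p) = -⅐*0 = 0)
s = 40 (s = -8*(-4 - 1) = -8*(-5) = 40)
t = 40
h(r) = 40
(x(-7) + h(-2 - 1*(-1)))² = (-7 + 40)² = 33² = 1089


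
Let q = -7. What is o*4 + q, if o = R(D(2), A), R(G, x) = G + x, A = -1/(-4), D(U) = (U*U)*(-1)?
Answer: -22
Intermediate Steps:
D(U) = -U**2 (D(U) = U**2*(-1) = -U**2)
A = 1/4 (A = -1*(-1/4) = 1/4 ≈ 0.25000)
o = -15/4 (o = -1*2**2 + 1/4 = -1*4 + 1/4 = -4 + 1/4 = -15/4 ≈ -3.7500)
o*4 + q = -15/4*4 - 7 = -15 - 7 = -22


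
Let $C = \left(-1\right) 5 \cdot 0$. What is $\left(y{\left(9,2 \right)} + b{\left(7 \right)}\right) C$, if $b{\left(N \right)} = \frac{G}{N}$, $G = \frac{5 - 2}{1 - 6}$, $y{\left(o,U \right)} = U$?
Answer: $0$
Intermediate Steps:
$G = - \frac{3}{5}$ ($G = \frac{3}{-5} = 3 \left(- \frac{1}{5}\right) = - \frac{3}{5} \approx -0.6$)
$C = 0$ ($C = \left(-5\right) 0 = 0$)
$b{\left(N \right)} = - \frac{3}{5 N}$
$\left(y{\left(9,2 \right)} + b{\left(7 \right)}\right) C = \left(2 - \frac{3}{5 \cdot 7}\right) 0 = \left(2 - \frac{3}{35}\right) 0 = \frac{67}{35} \cdot 0 = 0$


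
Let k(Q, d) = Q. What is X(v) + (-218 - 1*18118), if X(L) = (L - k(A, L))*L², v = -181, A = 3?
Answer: -6046360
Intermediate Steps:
X(L) = L²*(-3 + L) (X(L) = (L - 1*3)*L² = (L - 3)*L² = (-3 + L)*L² = L²*(-3 + L))
X(v) + (-218 - 1*18118) = (-181)²*(-3 - 181) + (-218 - 1*18118) = 32761*(-184) + (-218 - 18118) = -6028024 - 18336 = -6046360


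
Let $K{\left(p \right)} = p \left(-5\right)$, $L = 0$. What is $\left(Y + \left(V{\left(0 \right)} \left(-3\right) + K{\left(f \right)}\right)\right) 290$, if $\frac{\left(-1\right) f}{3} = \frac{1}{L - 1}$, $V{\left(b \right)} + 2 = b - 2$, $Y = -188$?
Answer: $-55390$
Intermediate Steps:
$V{\left(b \right)} = -4 + b$ ($V{\left(b \right)} = -2 + \left(b - 2\right) = -2 + \left(-2 + b\right) = -4 + b$)
$f = 3$ ($f = - \frac{3}{0 - 1} = - \frac{3}{-1} = \left(-3\right) \left(-1\right) = 3$)
$K{\left(p \right)} = - 5 p$
$\left(Y + \left(V{\left(0 \right)} \left(-3\right) + K{\left(f \right)}\right)\right) 290 = \left(-188 - \left(15 - \left(-4 + 0\right) \left(-3\right)\right)\right) 290 = \left(-188 - 3\right) 290 = \left(-191\right) 290 = -55390$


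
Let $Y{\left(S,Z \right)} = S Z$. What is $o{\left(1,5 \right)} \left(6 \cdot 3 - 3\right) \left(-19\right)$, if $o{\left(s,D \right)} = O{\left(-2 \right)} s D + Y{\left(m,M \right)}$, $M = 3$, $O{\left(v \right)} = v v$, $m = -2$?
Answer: $-3990$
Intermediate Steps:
$O{\left(v \right)} = v^{2}$
$o{\left(s,D \right)} = -6 + 4 D s$ ($o{\left(s,D \right)} = \left(-2\right)^{2} s D - 6 = 4 s D - 6 = 4 D s - 6 = -6 + 4 D s$)
$o{\left(1,5 \right)} \left(6 \cdot 3 - 3\right) \left(-19\right) = \left(-6 + 4 \cdot 5 \cdot 1\right) \left(6 \cdot 3 - 3\right) \left(-19\right) = \left(-6 + 20\right) \left(18 - 3\right) \left(-19\right) = 14 \cdot 15 \left(-19\right) = 210 \left(-19\right) = -3990$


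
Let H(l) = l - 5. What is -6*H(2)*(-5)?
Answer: -90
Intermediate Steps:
H(l) = -5 + l
-6*H(2)*(-5) = -6*(-5 + 2)*(-5) = -6*(-3)*(-5) = 18*(-5) = -90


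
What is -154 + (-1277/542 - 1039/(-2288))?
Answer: -96666711/620048 ≈ -155.90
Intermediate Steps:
-154 + (-1277/542 - 1039/(-2288)) = -154 + (-1277*1/542 - 1039*(-1/2288)) = -154 + (-1277/542 + 1039/2288) = -154 - 1179319/620048 = -96666711/620048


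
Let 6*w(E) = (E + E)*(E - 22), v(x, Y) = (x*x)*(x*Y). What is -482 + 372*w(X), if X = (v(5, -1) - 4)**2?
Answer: 34293040114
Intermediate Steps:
v(x, Y) = Y*x**3 (v(x, Y) = x**2*(Y*x) = Y*x**3)
X = 16641 (X = (-1*5**3 - 4)**2 = (-1*125 - 4)**2 = (-125 - 4)**2 = (-129)**2 = 16641)
w(E) = E*(-22 + E)/3 (w(E) = ((E + E)*(E - 22))/6 = ((2*E)*(-22 + E))/6 = (2*E*(-22 + E))/6 = E*(-22 + E)/3)
-482 + 372*w(X) = -482 + 372*((1/3)*16641*(-22 + 16641)) = -482 + 372*((1/3)*16641*16619) = -482 + 372*92185593 = -482 + 34293040596 = 34293040114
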